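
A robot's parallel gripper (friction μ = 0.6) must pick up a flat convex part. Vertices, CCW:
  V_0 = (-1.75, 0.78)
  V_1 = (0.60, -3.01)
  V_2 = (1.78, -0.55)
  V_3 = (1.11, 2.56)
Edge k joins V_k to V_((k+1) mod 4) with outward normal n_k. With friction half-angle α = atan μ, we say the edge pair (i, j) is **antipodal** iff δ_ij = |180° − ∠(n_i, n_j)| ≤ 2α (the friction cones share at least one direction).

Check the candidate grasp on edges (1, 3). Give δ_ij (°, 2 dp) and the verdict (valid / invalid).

δ = 32.48°, valid

α = atan 0.6 = 30.96°;  2α = 61.93°
edge 1: e_1 = (+1.18, +2.46);  n_1 = (+0.9016, -0.4325)
edge 3: e_3 = (-2.86, -1.78);  n_3 = (-0.5284, +0.8490)
∠(n_1, n_3) = 147.52°
δ = |180° − 147.52°| = 32.48°
32.48° ≤ 2α = 61.93°  →  valid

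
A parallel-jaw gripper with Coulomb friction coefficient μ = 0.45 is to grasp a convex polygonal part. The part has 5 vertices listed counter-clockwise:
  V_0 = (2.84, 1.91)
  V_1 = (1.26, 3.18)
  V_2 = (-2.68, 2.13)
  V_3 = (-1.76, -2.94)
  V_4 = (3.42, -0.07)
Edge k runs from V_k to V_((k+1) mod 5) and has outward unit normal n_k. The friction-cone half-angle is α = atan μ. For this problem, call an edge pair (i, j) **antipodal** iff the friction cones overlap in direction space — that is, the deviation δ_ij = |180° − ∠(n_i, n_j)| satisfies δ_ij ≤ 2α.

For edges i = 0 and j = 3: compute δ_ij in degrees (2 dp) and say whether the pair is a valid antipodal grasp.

α = atan 0.45 = 24.23°;  2α = 48.46°
edge 0: e_0 = (-1.58, +1.27);  n_0 = (+0.6265, +0.7794)
edge 3: e_3 = (+5.18, +2.87);  n_3 = (+0.4846, -0.8747)
∠(n_0, n_3) = 112.22°
δ = |180° − 112.22°| = 67.78°
67.78° > 2α = 48.46°  →  invalid

δ = 67.78°, invalid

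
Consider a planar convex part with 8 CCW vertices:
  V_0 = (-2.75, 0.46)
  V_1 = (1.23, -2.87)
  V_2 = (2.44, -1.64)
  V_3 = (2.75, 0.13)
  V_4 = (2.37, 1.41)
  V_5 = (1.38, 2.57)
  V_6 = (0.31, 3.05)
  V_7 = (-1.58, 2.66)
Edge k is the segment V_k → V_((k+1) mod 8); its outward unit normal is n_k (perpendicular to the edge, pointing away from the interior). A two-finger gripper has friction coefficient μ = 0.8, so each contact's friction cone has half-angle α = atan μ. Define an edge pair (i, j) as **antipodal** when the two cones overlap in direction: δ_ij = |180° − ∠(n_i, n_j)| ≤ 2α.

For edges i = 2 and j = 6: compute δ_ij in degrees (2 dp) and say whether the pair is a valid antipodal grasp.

δ = 68.41°, valid

α = atan 0.8 = 38.66°;  2α = 77.32°
edge 2: e_2 = (+0.31, +1.77);  n_2 = (+0.9850, -0.1725)
edge 6: e_6 = (-1.89, -0.39);  n_6 = (-0.2021, +0.9794)
∠(n_2, n_6) = 111.59°
δ = |180° − 111.59°| = 68.41°
68.41° ≤ 2α = 77.32°  →  valid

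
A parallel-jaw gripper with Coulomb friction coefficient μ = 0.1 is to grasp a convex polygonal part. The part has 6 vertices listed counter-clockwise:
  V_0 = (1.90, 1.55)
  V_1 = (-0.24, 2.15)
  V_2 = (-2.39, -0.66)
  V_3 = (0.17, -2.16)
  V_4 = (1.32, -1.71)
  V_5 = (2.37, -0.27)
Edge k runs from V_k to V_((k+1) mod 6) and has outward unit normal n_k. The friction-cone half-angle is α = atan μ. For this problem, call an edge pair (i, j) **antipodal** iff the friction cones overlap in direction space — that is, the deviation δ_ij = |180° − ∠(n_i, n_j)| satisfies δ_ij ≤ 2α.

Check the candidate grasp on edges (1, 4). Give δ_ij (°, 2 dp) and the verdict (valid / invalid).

δ = 1.32°, valid

α = atan 0.1 = 5.71°;  2α = 11.42°
edge 1: e_1 = (-2.15, -2.81);  n_1 = (-0.7942, +0.6077)
edge 4: e_4 = (+1.05, +1.44);  n_4 = (+0.8080, -0.5892)
∠(n_1, n_4) = 178.68°
δ = |180° − 178.68°| = 1.32°
1.32° ≤ 2α = 11.42°  →  valid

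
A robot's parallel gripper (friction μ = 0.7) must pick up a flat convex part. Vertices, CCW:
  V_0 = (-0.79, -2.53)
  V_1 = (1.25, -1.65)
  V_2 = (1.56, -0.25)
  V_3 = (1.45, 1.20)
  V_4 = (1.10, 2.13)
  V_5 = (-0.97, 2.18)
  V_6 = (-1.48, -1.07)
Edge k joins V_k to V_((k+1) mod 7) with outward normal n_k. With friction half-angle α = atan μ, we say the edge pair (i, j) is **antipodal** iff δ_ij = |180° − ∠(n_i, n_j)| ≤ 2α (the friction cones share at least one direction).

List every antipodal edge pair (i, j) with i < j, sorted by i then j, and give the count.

α = atan 0.7 = 34.99°;  2α = 69.98°
n_0 = (+0.3961, -0.9182)
n_1 = (+0.9764, -0.2162)
n_2 = (+0.9971, +0.0756)
n_3 = (+0.9359, +0.3522)
n_4 = (+0.0241, +0.9997)
n_5 = (-0.9879, +0.1550)
n_6 = (-0.9041, -0.4273)
  (0,1): δ = 125.82°  ·
  (0,2): δ = 109.00°  ·
  (0,3): δ = 92.71°  ·
  (0,4): δ = 24.72°  ✓
  (0,5): δ = 57.75°  ✓
  (0,6): δ = 91.96°  ·
  (1,2): δ = 163.18°  ·
  (1,3): δ = 146.89°  ·
  (1,4): δ = 78.90°  ·
  (1,5): δ = 3.57°  ✓
  (1,6): δ = 37.78°  ✓
  (2,3): δ = 163.71°  ·
  (2,4): δ = 95.72°  ·
  (2,5): δ = 13.26°  ✓
  (2,6): δ = 20.96°  ✓
  (3,4): δ = 112.01°  ·
  (3,5): δ = 29.54°  ✓
  (3,6): δ = 4.67°  ✓
  (4,5): δ = 97.53°  ·
  (4,6): δ = 63.32°  ✓
  (5,6): δ = 145.79°  ·
antipodal pairs: 9

count = 9; pairs: (0,4), (0,5), (1,5), (1,6), (2,5), (2,6), (3,5), (3,6), (4,6)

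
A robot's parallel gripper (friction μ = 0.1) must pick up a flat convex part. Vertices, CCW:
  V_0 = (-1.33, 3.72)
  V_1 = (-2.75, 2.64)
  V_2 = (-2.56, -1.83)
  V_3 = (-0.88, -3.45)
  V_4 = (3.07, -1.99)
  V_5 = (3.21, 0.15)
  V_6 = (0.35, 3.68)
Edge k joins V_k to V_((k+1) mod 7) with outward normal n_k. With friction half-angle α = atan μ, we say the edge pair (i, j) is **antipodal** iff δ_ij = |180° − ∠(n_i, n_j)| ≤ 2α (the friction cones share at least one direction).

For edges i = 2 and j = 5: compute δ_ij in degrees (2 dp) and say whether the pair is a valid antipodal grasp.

α = atan 0.1 = 5.71°;  2α = 11.42°
edge 2: e_2 = (+1.68, -1.62);  n_2 = (-0.6941, -0.7198)
edge 5: e_5 = (-2.86, +3.53);  n_5 = (+0.7770, +0.6295)
∠(n_2, n_5) = 172.97°
δ = |180° − 172.97°| = 7.03°
7.03° ≤ 2α = 11.42°  →  valid

δ = 7.03°, valid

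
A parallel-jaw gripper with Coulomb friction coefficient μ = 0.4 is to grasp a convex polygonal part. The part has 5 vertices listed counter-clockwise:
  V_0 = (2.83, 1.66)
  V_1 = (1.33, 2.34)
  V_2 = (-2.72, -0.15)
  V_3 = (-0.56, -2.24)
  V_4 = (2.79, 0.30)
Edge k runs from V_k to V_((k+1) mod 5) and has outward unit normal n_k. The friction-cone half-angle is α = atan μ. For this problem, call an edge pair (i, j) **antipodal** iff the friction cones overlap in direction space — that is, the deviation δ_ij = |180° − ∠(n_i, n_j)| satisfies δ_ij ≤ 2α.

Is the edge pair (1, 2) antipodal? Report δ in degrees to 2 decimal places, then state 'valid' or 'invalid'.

δ = 75.64°, invalid

α = atan 0.4 = 21.80°;  2α = 43.60°
edge 1: e_1 = (-4.05, -2.49);  n_1 = (-0.5237, +0.8519)
edge 2: e_2 = (+2.16, -2.09);  n_2 = (-0.6954, -0.7187)
∠(n_1, n_2) = 104.36°
δ = |180° − 104.36°| = 75.64°
75.64° > 2α = 43.60°  →  invalid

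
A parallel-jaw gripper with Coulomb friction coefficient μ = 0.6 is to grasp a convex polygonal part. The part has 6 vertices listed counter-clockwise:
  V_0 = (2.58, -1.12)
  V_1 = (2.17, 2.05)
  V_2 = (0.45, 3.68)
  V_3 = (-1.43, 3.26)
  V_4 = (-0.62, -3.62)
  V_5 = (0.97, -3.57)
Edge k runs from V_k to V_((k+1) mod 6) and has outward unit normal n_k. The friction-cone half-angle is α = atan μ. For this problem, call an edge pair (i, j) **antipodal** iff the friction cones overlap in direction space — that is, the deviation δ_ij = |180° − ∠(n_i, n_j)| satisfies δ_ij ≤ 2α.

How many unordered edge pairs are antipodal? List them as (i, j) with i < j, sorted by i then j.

count = 6; pairs: (0,3), (1,3), (1,4), (2,4), (2,5), (3,5)

α = atan 0.6 = 30.96°;  2α = 61.93°
n_0 = (+0.9917, +0.1283)
n_1 = (+0.6879, +0.7258)
n_2 = (-0.2180, +0.9759)
n_3 = (-0.9931, -0.1169)
n_4 = (+0.0314, -0.9995)
n_5 = (+0.8357, -0.5492)
  (0,1): δ = 140.83°  ·
  (0,2): δ = 84.78°  ·
  (0,3): δ = 0.65°  ✓
  (0,4): δ = 84.43°  ·
  (0,5): δ = 139.32°  ·
  (1,2): δ = 123.95°  ·
  (1,3): δ = 39.82°  ✓
  (1,4): δ = 45.26°  ✓
  (1,5): δ = 100.15°  ·
  (2,3): δ = 95.88°  ·
  (2,4): δ = 10.79°  ✓
  (2,5): δ = 44.10°  ✓
  (3,4): δ = 94.91°  ·
  (3,5): δ = 40.03°  ✓
  (4,5): δ = 125.11°  ·
antipodal pairs: 6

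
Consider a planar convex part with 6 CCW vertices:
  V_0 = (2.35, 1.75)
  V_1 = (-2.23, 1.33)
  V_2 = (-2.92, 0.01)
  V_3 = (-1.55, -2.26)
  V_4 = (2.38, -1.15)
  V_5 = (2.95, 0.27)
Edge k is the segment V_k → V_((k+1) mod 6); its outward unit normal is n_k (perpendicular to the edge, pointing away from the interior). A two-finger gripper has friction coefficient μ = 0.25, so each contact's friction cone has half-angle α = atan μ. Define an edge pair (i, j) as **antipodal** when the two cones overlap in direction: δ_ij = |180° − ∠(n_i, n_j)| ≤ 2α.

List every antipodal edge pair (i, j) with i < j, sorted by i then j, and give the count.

count = 3; pairs: (0,3), (1,4), (2,5)

α = atan 0.25 = 14.04°;  2α = 28.07°
n_0 = (-0.0913, +0.9958)
n_1 = (-0.8862, +0.4633)
n_2 = (-0.8562, -0.5167)
n_3 = (+0.2718, -0.9624)
n_4 = (+0.9280, -0.3725)
n_5 = (+0.9267, +0.3757)
  (0,1): δ = 122.84°  ·
  (0,2): δ = 64.13°  ·
  (0,3): δ = 10.53°  ✓
  (0,4): δ = 62.89°  ·
  (0,5): δ = 106.83°  ·
  (1,2): δ = 121.29°  ·
  (1,3): δ = 46.63°  ·
  (1,4): δ = 5.73°  ✓
  (1,5): δ = 49.67°  ·
  (2,3): δ = 105.34°  ·
  (2,4): δ = 52.98°  ·
  (2,5): δ = 9.04°  ✓
  (3,4): δ = 127.64°  ·
  (3,5): δ = 83.70°  ·
  (4,5): δ = 136.06°  ·
antipodal pairs: 3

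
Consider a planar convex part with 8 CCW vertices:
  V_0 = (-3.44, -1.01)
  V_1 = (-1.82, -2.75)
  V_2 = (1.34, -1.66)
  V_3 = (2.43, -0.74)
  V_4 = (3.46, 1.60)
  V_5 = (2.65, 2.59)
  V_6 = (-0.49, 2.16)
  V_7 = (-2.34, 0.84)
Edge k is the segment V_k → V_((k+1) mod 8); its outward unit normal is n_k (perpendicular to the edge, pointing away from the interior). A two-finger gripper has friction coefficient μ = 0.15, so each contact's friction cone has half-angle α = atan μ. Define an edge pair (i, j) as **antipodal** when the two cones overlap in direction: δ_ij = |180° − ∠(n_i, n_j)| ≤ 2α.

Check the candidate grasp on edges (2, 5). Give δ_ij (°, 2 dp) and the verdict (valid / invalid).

δ = 32.37°, invalid

α = atan 0.15 = 8.53°;  2α = 17.06°
edge 2: e_2 = (+1.09, +0.92);  n_2 = (+0.6450, -0.7642)
edge 5: e_5 = (-3.14, -0.43);  n_5 = (-0.1357, +0.9908)
∠(n_2, n_5) = 147.63°
δ = |180° − 147.63°| = 32.37°
32.37° > 2α = 17.06°  →  invalid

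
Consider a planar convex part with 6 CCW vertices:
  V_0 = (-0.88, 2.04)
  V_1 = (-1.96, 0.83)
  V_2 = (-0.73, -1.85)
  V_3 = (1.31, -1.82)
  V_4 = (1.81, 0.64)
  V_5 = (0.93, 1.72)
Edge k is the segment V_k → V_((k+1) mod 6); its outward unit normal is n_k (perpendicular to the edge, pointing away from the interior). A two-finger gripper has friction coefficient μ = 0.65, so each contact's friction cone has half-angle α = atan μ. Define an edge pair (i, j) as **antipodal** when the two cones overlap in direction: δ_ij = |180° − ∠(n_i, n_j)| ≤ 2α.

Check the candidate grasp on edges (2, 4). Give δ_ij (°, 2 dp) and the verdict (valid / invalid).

α = atan 0.65 = 33.02°;  2α = 66.05°
edge 2: e_2 = (+2.04, +0.03);  n_2 = (+0.0147, -0.9999)
edge 4: e_4 = (-0.88, +1.08);  n_4 = (+0.7752, +0.6317)
∠(n_2, n_4) = 128.33°
δ = |180° − 128.33°| = 51.67°
51.67° ≤ 2α = 66.05°  →  valid

δ = 51.67°, valid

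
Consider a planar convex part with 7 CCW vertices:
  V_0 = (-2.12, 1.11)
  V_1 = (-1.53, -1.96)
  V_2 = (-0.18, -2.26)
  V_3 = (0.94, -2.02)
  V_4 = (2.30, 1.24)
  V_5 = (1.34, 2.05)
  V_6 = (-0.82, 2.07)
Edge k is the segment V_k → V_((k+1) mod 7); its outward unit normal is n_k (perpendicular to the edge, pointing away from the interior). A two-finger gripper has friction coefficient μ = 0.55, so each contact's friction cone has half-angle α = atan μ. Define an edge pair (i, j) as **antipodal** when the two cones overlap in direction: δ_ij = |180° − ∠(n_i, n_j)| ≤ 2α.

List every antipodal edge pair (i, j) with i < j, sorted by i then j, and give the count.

α = atan 0.55 = 28.81°;  2α = 57.62°
n_0 = (-0.9820, -0.1887)
n_1 = (-0.2169, -0.9762)
n_2 = (+0.2095, -0.9778)
n_3 = (+0.9229, -0.3850)
n_4 = (+0.6449, +0.7643)
n_5 = (+0.0093, +1.0000)
n_6 = (-0.5940, +0.8044)
  (0,1): δ = 113.41°  ·
  (0,2): δ = 88.78°  ·
  (0,3): δ = 33.52°  ✓
  (0,4): δ = 38.97°  ✓
  (0,5): δ = 78.59°  ·
  (0,6): δ = 115.57°  ·
  (1,2): δ = 155.38°  ·
  (1,3): δ = 100.12°  ·
  (1,4): δ = 27.63°  ✓
  (1,5): δ = 12.00°  ✓
  (1,6): δ = 48.97°  ✓
  (2,3): δ = 124.74°  ·
  (2,4): δ = 52.25°  ✓
  (2,5): δ = 12.63°  ✓
  (2,6): δ = 24.35°  ✓
  (3,4): δ = 107.51°  ·
  (3,5): δ = 67.89°  ·
  (3,6): δ = 30.91°  ✓
  (4,5): δ = 140.37°  ·
  (4,6): δ = 103.40°  ·
  (5,6): δ = 143.03°  ·
antipodal pairs: 9

count = 9; pairs: (0,3), (0,4), (1,4), (1,5), (1,6), (2,4), (2,5), (2,6), (3,6)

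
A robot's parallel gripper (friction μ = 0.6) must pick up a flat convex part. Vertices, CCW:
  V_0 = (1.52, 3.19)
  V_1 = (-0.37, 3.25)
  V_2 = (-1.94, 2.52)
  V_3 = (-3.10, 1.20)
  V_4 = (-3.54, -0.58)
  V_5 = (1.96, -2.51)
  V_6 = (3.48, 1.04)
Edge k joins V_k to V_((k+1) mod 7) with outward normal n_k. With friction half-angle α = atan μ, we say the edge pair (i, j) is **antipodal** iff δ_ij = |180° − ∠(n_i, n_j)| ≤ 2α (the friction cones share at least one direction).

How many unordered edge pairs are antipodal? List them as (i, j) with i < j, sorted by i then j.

count = 7; pairs: (0,4), (1,4), (1,5), (2,5), (3,5), (3,6), (4,6)

α = atan 0.6 = 30.96°;  2α = 61.93°
n_0 = (+0.0317, +0.9995)
n_1 = (-0.4216, +0.9068)
n_2 = (-0.7512, +0.6601)
n_3 = (-0.9708, +0.2400)
n_4 = (-0.3311, -0.9436)
n_5 = (+0.9193, -0.3936)
n_6 = (+0.7390, +0.6737)
  (0,1): δ = 153.24°  ·
  (0,2): δ = 129.49°  ·
  (0,3): δ = 102.07°  ·
  (0,4): δ = 17.52°  ✓
  (0,5): δ = 68.64°  ·
  (0,6): δ = 134.17°  ·
  (1,2): δ = 156.25°  ·
  (1,3): δ = 128.82°  ·
  (1,4): δ = 44.27°  ✓
  (1,5): δ = 41.88°  ✓
  (1,6): δ = 107.42°  ·
  (2,3): δ = 152.58°  ·
  (2,4): δ = 68.03°  ·
  (2,5): δ = 18.13°  ✓
  (2,6): δ = 83.66°  ·
  (3,4): δ = 95.45°  ·
  (3,5): δ = 9.29°  ✓
  (3,6): δ = 56.24°  ✓
  (4,5): δ = 93.84°  ·
  (4,6): δ = 28.31°  ✓
  (5,6): δ = 114.47°  ·
antipodal pairs: 7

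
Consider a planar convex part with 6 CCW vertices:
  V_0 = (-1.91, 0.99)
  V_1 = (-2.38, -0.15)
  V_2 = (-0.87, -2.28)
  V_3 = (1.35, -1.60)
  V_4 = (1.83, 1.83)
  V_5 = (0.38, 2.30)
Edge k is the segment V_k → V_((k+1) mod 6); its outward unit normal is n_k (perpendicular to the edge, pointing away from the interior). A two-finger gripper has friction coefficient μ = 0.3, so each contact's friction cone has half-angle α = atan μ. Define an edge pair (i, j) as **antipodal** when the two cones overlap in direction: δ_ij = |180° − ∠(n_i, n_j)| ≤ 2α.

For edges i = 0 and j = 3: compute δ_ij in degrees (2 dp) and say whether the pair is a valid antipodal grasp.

δ = 14.44°, valid

α = atan 0.3 = 16.70°;  2α = 33.40°
edge 0: e_0 = (-0.47, -1.14);  n_0 = (-0.9245, +0.3812)
edge 3: e_3 = (+0.48, +3.43);  n_3 = (+0.9903, -0.1386)
∠(n_0, n_3) = 165.56°
δ = |180° − 165.56°| = 14.44°
14.44° ≤ 2α = 33.40°  →  valid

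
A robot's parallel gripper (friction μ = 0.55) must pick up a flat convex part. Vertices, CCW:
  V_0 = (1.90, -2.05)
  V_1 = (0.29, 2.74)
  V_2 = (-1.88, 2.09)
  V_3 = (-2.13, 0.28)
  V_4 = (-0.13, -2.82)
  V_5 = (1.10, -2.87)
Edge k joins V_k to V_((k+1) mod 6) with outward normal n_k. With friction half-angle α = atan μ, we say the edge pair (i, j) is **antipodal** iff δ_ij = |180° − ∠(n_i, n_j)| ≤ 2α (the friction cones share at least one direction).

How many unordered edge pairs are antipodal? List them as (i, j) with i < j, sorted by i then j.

count = 5; pairs: (0,2), (0,3), (1,4), (1,5), (2,5)

α = atan 0.55 = 28.81°;  2α = 57.62°
n_0 = (+0.9479, +0.3186)
n_1 = (-0.2869, +0.9579)
n_2 = (-0.9906, +0.1368)
n_3 = (-0.8403, -0.5421)
n_4 = (-0.0406, -0.9992)
n_5 = (+0.7158, -0.6983)
  (0,1): δ = 91.90°  ·
  (0,2): δ = 26.44°  ✓
  (0,3): δ = 14.25°  ✓
  (0,4): δ = 69.09°  ·
  (0,5): δ = 117.13°  ·
  (1,2): δ = 114.54°  ·
  (1,3): δ = 73.85°  ·
  (1,4): δ = 19.00°  ✓
  (1,5): δ = 29.03°  ✓
  (2,3): δ = 139.31°  ·
  (2,4): δ = 84.46°  ·
  (2,5): δ = 36.43°  ✓
  (3,4): δ = 125.16°  ·
  (3,5): δ = 77.12°  ·
  (4,5): δ = 131.96°  ·
antipodal pairs: 5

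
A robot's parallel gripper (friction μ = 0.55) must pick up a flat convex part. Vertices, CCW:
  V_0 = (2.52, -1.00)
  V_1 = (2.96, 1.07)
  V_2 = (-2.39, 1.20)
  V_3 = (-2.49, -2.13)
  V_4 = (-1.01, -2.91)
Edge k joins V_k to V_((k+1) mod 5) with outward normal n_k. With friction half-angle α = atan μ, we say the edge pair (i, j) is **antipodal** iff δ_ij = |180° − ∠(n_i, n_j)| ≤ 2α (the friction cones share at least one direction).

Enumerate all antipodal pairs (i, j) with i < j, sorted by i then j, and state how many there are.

count = 3; pairs: (0,2), (1,3), (1,4)

α = atan 0.55 = 28.81°;  2α = 57.62°
n_0 = (+0.9781, -0.2079)
n_1 = (+0.0243, +0.9997)
n_2 = (-0.9995, +0.0300)
n_3 = (-0.4662, -0.8847)
n_4 = (+0.4759, -0.8795)
  (0,1): δ = 79.39°  ·
  (0,2): δ = 10.28°  ✓
  (0,3): δ = 74.21°  ·
  (0,4): δ = 130.42°  ·
  (1,2): δ = 90.33°  ·
  (1,3): δ = 26.40°  ✓
  (1,4): δ = 29.81°  ✓
  (2,3): δ = 116.07°  ·
  (2,4): δ = 59.86°  ·
  (3,4): δ = 123.79°  ·
antipodal pairs: 3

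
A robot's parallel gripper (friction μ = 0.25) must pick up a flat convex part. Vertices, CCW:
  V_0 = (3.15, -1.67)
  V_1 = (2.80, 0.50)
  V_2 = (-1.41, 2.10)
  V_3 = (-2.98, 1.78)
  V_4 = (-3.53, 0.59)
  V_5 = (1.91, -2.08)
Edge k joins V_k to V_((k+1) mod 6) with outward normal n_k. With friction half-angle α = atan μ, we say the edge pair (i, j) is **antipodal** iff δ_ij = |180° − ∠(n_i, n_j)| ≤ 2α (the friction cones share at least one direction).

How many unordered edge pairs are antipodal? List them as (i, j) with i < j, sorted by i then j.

α = atan 0.25 = 14.04°;  2α = 28.07°
n_0 = (+0.9872, +0.1592)
n_1 = (+0.3553, +0.9348)
n_2 = (-0.1997, +0.9799)
n_3 = (-0.9077, +0.4195)
n_4 = (-0.4406, -0.8977)
n_5 = (+0.3139, -0.9494)
  (0,1): δ = 119.97°  ·
  (0,2): δ = 87.64°  ·
  (0,3): δ = 33.97°  ·
  (0,4): δ = 54.70°  ·
  (0,5): δ = 99.13°  ·
  (1,2): δ = 147.67°  ·
  (1,3): δ = 94.00°  ·
  (1,4): δ = 5.33°  ✓
  (1,5): δ = 39.11°  ·
  (2,3): δ = 126.33°  ·
  (2,4): δ = 37.66°  ·
  (2,5): δ = 6.78°  ✓
  (3,4): δ = 91.34°  ·
  (3,5): δ = 46.90°  ·
  (4,5): δ = 135.56°  ·
antipodal pairs: 2

count = 2; pairs: (1,4), (2,5)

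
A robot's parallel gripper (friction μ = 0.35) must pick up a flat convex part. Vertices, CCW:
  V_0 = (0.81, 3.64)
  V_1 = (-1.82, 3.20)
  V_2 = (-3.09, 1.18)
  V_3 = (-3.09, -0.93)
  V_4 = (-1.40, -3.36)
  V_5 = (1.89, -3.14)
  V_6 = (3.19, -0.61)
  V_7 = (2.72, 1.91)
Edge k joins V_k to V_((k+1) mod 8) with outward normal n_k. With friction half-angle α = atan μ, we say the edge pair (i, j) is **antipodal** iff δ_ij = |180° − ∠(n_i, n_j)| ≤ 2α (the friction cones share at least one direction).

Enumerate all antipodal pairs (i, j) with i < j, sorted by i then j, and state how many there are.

α = atan 0.35 = 19.29°;  2α = 38.58°
n_0 = (-0.1650, +0.9863)
n_1 = (-0.8466, +0.5323)
n_2 = (-1.0000, -0.0000)
n_3 = (-0.8210, -0.5710)
n_4 = (+0.0667, -0.9978)
n_5 = (+0.8895, -0.4570)
n_6 = (+0.9830, +0.1833)
n_7 = (+0.6713, +0.7412)
  (0,1): δ = 131.66°  ·
  (0,2): δ = 99.50°  ·
  (0,3): δ = 64.68°  ·
  (0,4): δ = 5.67°  ✓
  (0,5): δ = 53.31°  ·
  (0,6): δ = 91.07°  ·
  (0,7): δ = 128.33°  ·
  (1,2): δ = 147.84°  ·
  (1,3): δ = 113.02°  ·
  (1,4): δ = 54.02°  ·
  (1,5): δ = 4.96°  ✓
  (1,6): δ = 42.72°  ·
  (1,7): δ = 79.99°  ·
  (2,3): δ = 145.18°  ·
  (2,4): δ = 86.17°  ·
  (2,5): δ = 27.20°  ✓
  (2,6): δ = 10.56°  ✓
  (2,7): δ = 47.83°  ·
  (3,4): δ = 120.99°  ·
  (3,5): δ = 62.01°  ·
  (3,6): δ = 24.25°  ✓
  (3,7): δ = 13.01°  ✓
  (4,5): δ = 121.02°  ·
  (4,6): δ = 83.26°  ·
  (4,7): δ = 45.99°  ·
  (5,6): δ = 142.24°  ·
  (5,7): δ = 104.97°  ·
  (6,7): δ = 142.73°  ·
antipodal pairs: 6

count = 6; pairs: (0,4), (1,5), (2,5), (2,6), (3,6), (3,7)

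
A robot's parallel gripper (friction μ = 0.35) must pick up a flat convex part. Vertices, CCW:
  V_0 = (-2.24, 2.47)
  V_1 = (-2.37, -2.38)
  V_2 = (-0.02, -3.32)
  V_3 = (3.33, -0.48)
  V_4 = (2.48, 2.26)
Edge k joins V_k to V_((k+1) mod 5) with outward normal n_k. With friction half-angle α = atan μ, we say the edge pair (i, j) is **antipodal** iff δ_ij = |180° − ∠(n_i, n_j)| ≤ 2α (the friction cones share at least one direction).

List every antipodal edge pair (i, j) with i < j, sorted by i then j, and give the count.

count = 2; pairs: (0,3), (1,4)

α = atan 0.35 = 19.29°;  2α = 38.58°
n_0 = (-0.9996, +0.0268)
n_1 = (-0.3714, -0.9285)
n_2 = (+0.6467, -0.7628)
n_3 = (+0.9551, +0.2963)
n_4 = (+0.0444, +0.9990)
  (0,1): δ = 110.27°  ·
  (0,2): δ = 48.17°  ·
  (0,3): δ = 18.77°  ✓
  (0,4): δ = 88.99°  ·
  (1,2): δ = 117.91°  ·
  (1,3): δ = 50.96°  ·
  (1,4): δ = 19.25°  ✓
  (2,3): δ = 113.06°  ·
  (2,4): δ = 42.84°  ·
  (3,4): δ = 109.78°  ·
antipodal pairs: 2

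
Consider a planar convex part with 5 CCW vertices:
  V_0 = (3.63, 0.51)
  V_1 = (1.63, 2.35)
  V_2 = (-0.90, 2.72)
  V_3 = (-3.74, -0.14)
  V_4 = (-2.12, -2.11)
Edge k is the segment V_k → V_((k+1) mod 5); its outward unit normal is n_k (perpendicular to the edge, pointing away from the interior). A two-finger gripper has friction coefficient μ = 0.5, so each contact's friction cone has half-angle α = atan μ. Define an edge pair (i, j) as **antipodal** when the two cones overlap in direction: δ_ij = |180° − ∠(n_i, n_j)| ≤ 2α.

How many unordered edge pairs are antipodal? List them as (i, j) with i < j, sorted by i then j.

α = atan 0.5 = 26.57°;  2α = 53.13°
n_0 = (+0.6771, +0.7359)
n_1 = (+0.1447, +0.9895)
n_2 = (-0.7096, +0.7046)
n_3 = (-0.7724, -0.6352)
n_4 = (+0.4146, -0.9100)
  (0,1): δ = 145.71°  ·
  (0,2): δ = 92.18°  ·
  (0,3): δ = 7.95°  ✓
  (0,4): δ = 67.11°  ·
  (1,2): δ = 126.48°  ·
  (1,3): δ = 42.25°  ✓
  (1,4): δ = 32.82°  ✓
  (2,3): δ = 95.77°  ·
  (2,4): δ = 20.70°  ✓
  (3,4): δ = 104.94°  ·
antipodal pairs: 4

count = 4; pairs: (0,3), (1,3), (1,4), (2,4)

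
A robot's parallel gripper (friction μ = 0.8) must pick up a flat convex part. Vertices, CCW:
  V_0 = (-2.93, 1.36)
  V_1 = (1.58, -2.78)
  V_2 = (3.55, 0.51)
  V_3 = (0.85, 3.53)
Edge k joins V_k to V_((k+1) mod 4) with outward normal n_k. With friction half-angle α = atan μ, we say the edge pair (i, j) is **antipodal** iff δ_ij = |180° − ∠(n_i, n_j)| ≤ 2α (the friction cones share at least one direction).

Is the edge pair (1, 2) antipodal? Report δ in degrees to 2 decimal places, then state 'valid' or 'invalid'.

α = atan 0.8 = 38.66°;  2α = 77.32°
edge 1: e_1 = (+1.97, +3.29);  n_1 = (+0.8580, -0.5137)
edge 2: e_2 = (-2.70, +3.02);  n_2 = (+0.7455, +0.6665)
∠(n_1, n_2) = 72.71°
δ = |180° − 72.71°| = 107.29°
107.29° > 2α = 77.32°  →  invalid

δ = 107.29°, invalid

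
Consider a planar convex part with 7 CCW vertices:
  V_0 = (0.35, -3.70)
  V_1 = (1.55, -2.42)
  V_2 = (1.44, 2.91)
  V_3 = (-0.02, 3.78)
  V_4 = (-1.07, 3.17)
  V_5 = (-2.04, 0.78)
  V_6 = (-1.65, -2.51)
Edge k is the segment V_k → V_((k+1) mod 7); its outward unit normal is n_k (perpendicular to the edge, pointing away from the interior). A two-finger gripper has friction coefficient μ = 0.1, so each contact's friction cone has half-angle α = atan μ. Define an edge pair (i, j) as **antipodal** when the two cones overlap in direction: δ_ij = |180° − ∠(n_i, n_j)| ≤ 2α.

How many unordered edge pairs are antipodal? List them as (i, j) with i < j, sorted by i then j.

α = atan 0.1 = 5.71°;  2α = 11.42°
n_0 = (+0.7295, -0.6839)
n_1 = (+0.9998, +0.0206)
n_2 = (+0.5119, +0.8590)
n_3 = (-0.5023, +0.8647)
n_4 = (-0.9266, +0.3761)
n_5 = (-0.9930, -0.1177)
n_6 = (-0.5113, -0.8594)
  (0,1): δ = 135.67°  ·
  (0,2): δ = 77.64°  ·
  (0,3): δ = 16.69°  ·
  (0,4): δ = 21.06°  ·
  (0,5): δ = 49.91°  ·
  (0,6): δ = 102.40°  ·
  (1,2): δ = 121.97°  ·
  (1,3): δ = 61.03°  ·
  (1,4): δ = 23.27°  ·
  (1,5): δ = 5.58°  ✓
  (1,6): δ = 58.07°  ·
  (2,3): δ = 119.06°  ·
  (2,4): δ = 81.30°  ·
  (2,5): δ = 52.45°  ·
  (2,6): δ = 0.04°  ✓
  (3,4): δ = 142.24°  ·
  (3,5): δ = 113.39°  ·
  (3,6): δ = 60.91°  ·
  (4,5): δ = 151.15°  ·
  (4,6): δ = 98.66°  ·
  (5,6): δ = 127.51°  ·
antipodal pairs: 2

count = 2; pairs: (1,5), (2,6)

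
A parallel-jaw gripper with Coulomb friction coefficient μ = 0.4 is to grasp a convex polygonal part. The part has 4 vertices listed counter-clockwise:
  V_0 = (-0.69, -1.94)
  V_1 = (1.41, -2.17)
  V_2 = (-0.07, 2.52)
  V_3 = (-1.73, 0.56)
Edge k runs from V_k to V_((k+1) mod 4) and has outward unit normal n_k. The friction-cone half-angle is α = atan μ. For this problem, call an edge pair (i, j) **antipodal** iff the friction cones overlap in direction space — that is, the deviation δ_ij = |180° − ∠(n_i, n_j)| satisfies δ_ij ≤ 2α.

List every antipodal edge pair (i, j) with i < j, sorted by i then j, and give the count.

count = 1; pairs: (1,3)

α = atan 0.4 = 21.80°;  2α = 43.60°
n_0 = (-0.1089, -0.9941)
n_1 = (+0.9536, +0.3009)
n_2 = (-0.7631, +0.6463)
n_3 = (-0.9233, -0.3841)
  (0,1): δ = 66.24°  ·
  (0,2): δ = 55.99°  ·
  (0,3): δ = 118.84°  ·
  (1,2): δ = 57.78°  ·
  (1,3): δ = 5.07°  ✓
  (2,3): δ = 117.15°  ·
antipodal pairs: 1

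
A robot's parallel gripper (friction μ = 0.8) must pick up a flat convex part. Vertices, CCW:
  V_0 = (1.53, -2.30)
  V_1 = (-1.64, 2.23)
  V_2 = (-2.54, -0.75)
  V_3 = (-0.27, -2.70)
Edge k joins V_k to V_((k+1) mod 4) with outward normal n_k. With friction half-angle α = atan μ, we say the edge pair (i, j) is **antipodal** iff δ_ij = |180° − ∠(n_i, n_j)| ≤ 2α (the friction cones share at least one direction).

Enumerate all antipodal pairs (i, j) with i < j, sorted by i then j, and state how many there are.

count = 4; pairs: (0,1), (0,2), (0,3), (1,3)

α = atan 0.8 = 38.66°;  2α = 77.32°
n_0 = (+0.8193, +0.5733)
n_1 = (-0.9573, +0.2891)
n_2 = (-0.6516, -0.7585)
n_3 = (+0.2169, -0.9762)
  (0,1): δ = 51.79°  ✓
  (0,2): δ = 14.35°  ✓
  (0,3): δ = 67.55°  ✓
  (1,2): δ = 113.86°  ·
  (1,3): δ = 60.67°  ✓
  (2,3): δ = 126.81°  ·
antipodal pairs: 4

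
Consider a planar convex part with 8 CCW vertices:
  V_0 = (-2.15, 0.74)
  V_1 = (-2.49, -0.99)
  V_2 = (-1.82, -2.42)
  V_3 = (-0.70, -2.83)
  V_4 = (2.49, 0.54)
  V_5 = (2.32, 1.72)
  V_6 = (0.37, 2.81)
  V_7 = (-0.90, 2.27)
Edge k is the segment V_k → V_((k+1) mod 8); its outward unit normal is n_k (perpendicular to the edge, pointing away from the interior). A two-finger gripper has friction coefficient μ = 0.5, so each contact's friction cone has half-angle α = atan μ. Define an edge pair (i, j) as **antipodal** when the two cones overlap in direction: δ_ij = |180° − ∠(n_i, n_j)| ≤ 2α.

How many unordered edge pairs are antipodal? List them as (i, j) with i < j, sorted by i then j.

count = 9; pairs: (0,3), (0,4), (1,4), (1,5), (2,5), (2,6), (3,6), (3,7), (4,7)

α = atan 0.5 = 26.57°;  2α = 53.13°
n_0 = (-0.9812, +0.1928)
n_1 = (-0.9055, -0.4243)
n_2 = (-0.3438, -0.9391)
n_3 = (+0.7262, -0.6874)
n_4 = (+0.9898, +0.1426)
n_5 = (+0.4879, +0.8729)
n_6 = (-0.3913, +0.9203)
n_7 = (-0.7744, +0.6327)
  (0,1): δ = 143.78°  ·
  (0,2): δ = 98.99°  ·
  (0,3): δ = 32.31°  ✓
  (0,4): δ = 19.32°  ✓
  (0,5): δ = 71.91°  ·
  (0,6): δ = 124.15°  ·
  (0,7): δ = 151.87°  ·
  (1,2): δ = 135.21°  ·
  (1,3): δ = 68.53°  ·
  (1,4): δ = 16.91°  ✓
  (1,5): δ = 35.69°  ✓
  (1,6): δ = 87.93°  ·
  (1,7): δ = 115.65°  ·
  (2,3): δ = 113.32°  ·
  (2,4): δ = 61.70°  ·
  (2,5): δ = 9.10°  ✓
  (2,6): δ = 43.14°  ✓
  (2,7): δ = 70.86°  ·
  (3,4): δ = 128.37°  ·
  (3,5): δ = 75.78°  ·
  (3,6): δ = 23.54°  ✓
  (3,7): δ = 4.18°  ✓
  (4,5): δ = 127.40°  ·
  (4,6): δ = 75.16°  ·
  (4,7): δ = 47.45°  ✓
  (5,6): δ = 127.76°  ·
  (5,7): δ = 100.04°  ·
  (6,7): δ = 152.28°  ·
antipodal pairs: 9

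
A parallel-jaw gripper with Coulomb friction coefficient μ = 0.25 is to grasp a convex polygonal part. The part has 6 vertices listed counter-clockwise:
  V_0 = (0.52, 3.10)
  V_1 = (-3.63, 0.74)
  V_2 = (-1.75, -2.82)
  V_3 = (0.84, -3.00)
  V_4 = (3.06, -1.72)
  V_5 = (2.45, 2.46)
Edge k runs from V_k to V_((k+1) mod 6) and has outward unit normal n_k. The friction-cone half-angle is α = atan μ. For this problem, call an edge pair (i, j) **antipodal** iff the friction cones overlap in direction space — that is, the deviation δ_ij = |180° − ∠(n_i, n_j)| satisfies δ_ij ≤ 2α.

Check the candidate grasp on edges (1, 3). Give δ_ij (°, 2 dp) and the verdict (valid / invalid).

α = atan 0.25 = 14.04°;  2α = 28.07°
edge 1: e_1 = (+1.88, -3.56);  n_1 = (-0.8843, -0.4670)
edge 3: e_3 = (+2.22, +1.28);  n_3 = (+0.4995, -0.8663)
∠(n_1, n_3) = 92.13°
δ = |180° − 92.13°| = 87.87°
87.87° > 2α = 28.07°  →  invalid

δ = 87.87°, invalid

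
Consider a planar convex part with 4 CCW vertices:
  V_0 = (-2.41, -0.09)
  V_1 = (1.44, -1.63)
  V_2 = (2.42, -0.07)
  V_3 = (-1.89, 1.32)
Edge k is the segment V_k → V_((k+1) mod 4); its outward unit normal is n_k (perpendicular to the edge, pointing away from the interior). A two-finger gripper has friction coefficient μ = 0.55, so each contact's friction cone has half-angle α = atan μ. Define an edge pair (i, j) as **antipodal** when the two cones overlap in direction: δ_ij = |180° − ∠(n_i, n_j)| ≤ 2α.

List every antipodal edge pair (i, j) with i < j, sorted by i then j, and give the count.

count = 2; pairs: (0,2), (1,3)

α = atan 0.55 = 28.81°;  2α = 57.62°
n_0 = (-0.3714, -0.9285)
n_1 = (+0.8468, -0.5319)
n_2 = (+0.3069, +0.9517)
n_3 = (-0.9382, +0.3460)
  (0,1): δ = 100.34°  ·
  (0,2): δ = 3.93°  ✓
  (0,3): δ = 91.56°  ·
  (1,2): δ = 75.74°  ·
  (1,3): δ = 11.89°  ✓
  (2,3): δ = 92.37°  ·
antipodal pairs: 2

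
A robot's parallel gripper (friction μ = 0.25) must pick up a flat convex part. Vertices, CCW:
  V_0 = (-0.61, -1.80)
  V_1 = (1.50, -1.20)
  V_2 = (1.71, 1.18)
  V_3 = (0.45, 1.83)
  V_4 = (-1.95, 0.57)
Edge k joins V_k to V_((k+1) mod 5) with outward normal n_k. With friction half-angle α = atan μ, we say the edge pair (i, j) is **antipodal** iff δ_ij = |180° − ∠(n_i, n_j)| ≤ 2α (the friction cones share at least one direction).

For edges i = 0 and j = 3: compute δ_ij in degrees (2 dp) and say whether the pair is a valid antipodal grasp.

δ = 11.83°, valid

α = atan 0.25 = 14.04°;  2α = 28.07°
edge 0: e_0 = (+2.11, +0.60);  n_0 = (+0.2735, -0.9619)
edge 3: e_3 = (-2.40, -1.26);  n_3 = (-0.4648, +0.8854)
∠(n_0, n_3) = 168.17°
δ = |180° − 168.17°| = 11.83°
11.83° ≤ 2α = 28.07°  →  valid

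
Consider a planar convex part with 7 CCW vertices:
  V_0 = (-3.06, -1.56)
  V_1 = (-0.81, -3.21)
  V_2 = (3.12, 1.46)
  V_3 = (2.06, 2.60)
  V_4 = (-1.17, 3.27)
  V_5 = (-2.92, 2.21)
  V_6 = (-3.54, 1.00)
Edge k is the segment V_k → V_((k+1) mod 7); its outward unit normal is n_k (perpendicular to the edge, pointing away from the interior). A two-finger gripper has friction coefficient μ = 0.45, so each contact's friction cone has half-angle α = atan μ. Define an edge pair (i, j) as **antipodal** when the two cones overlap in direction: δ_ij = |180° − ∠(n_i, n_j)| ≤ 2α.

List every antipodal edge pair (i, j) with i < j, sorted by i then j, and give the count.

count = 5; pairs: (0,2), (0,3), (1,4), (1,5), (2,6)

α = atan 0.45 = 24.23°;  2α = 48.46°
n_0 = (-0.5914, -0.8064)
n_1 = (+0.7651, -0.6439)
n_2 = (+0.7323, +0.6809)
n_3 = (+0.2031, +0.9792)
n_4 = (-0.5181, +0.8553)
n_5 = (-0.8900, +0.4560)
n_6 = (-0.9829, -0.1843)
  (0,1): δ = 93.83°  ·
  (0,2): δ = 10.83°  ✓
  (0,3): δ = 24.54°  ✓
  (0,4): δ = 67.46°  ·
  (0,5): δ = 99.12°  ·
  (0,6): δ = 136.87°  ·
  (1,2): δ = 97.00°  ·
  (1,3): δ = 61.64°  ·
  (1,4): δ = 18.71°  ✓
  (1,5): δ = 12.95°  ✓
  (1,6): δ = 50.70°  ·
  (2,3): δ = 144.64°  ·
  (2,4): δ = 101.71°  ·
  (2,5): δ = 70.05°  ·
  (2,6): δ = 32.30°  ✓
  (3,4): δ = 137.08°  ·
  (3,5): δ = 105.41°  ·
  (3,6): δ = 67.66°  ·
  (4,5): δ = 148.33°  ·
  (4,6): δ = 110.58°  ·
  (5,6): δ = 142.25°  ·
antipodal pairs: 5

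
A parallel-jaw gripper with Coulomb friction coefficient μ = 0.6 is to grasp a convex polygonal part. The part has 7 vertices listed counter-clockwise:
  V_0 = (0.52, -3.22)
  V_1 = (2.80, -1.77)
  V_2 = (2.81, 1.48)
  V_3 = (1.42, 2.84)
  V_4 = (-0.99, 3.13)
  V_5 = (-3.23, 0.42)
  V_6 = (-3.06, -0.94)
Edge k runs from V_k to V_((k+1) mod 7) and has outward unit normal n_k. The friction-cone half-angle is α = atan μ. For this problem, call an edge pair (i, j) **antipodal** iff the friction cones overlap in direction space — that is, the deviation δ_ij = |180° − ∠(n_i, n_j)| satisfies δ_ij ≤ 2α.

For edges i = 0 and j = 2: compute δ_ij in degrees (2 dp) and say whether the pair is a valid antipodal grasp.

α = atan 0.6 = 30.96°;  2α = 61.93°
edge 0: e_0 = (+2.28, +1.45);  n_0 = (+0.5366, -0.8438)
edge 2: e_2 = (-1.39, +1.36);  n_2 = (+0.6994, +0.7148)
∠(n_0, n_2) = 103.17°
δ = |180° − 103.17°| = 76.83°
76.83° > 2α = 61.93°  →  invalid

δ = 76.83°, invalid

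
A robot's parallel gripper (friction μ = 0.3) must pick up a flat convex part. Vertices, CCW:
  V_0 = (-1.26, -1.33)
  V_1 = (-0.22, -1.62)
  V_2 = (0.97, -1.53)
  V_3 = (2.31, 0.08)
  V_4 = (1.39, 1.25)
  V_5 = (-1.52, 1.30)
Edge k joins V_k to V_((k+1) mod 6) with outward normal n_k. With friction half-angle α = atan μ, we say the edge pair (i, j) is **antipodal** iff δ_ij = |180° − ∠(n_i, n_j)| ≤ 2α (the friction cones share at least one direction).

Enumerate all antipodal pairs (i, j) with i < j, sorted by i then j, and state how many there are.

α = atan 0.3 = 16.70°;  2α = 33.40°
n_0 = (-0.2686, -0.9633)
n_1 = (+0.0754, -0.9972)
n_2 = (+0.7686, -0.6397)
n_3 = (+0.7861, +0.6181)
n_4 = (+0.0172, +0.9999)
n_5 = (-0.9951, -0.0984)
  (0,1): δ = 160.09°  ·
  (0,2): δ = 114.19°  ·
  (0,3): δ = 36.24°  ·
  (0,4): δ = 14.60°  ✓
  (0,5): δ = 111.23°  ·
  (1,2): δ = 134.10°  ·
  (1,3): δ = 56.15°  ·
  (1,4): δ = 5.31°  ✓
  (1,5): δ = 91.32°  ·
  (2,3): δ = 102.05°  ·
  (2,4): δ = 51.21°  ·
  (2,5): δ = 45.42°  ·
  (3,4): δ = 129.16°  ·
  (3,5): δ = 32.53°  ✓
  (4,5): δ = 83.37°  ·
antipodal pairs: 3

count = 3; pairs: (0,4), (1,4), (3,5)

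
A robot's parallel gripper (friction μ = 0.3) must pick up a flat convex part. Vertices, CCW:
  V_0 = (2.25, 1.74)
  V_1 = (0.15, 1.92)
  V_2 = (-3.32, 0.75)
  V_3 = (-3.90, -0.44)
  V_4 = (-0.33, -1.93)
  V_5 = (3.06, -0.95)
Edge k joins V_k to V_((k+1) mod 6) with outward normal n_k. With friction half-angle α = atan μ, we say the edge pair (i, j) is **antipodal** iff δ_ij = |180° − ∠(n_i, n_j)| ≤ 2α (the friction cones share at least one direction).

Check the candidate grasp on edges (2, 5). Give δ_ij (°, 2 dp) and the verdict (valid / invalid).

α = atan 0.3 = 16.70°;  2α = 33.40°
edge 2: e_2 = (-0.58, -1.19);  n_2 = (-0.8989, +0.4381)
edge 5: e_5 = (-0.81, +2.69);  n_5 = (+0.9575, +0.2883)
∠(n_2, n_5) = 137.26°
δ = |180° − 137.26°| = 42.74°
42.74° > 2α = 33.40°  →  invalid

δ = 42.74°, invalid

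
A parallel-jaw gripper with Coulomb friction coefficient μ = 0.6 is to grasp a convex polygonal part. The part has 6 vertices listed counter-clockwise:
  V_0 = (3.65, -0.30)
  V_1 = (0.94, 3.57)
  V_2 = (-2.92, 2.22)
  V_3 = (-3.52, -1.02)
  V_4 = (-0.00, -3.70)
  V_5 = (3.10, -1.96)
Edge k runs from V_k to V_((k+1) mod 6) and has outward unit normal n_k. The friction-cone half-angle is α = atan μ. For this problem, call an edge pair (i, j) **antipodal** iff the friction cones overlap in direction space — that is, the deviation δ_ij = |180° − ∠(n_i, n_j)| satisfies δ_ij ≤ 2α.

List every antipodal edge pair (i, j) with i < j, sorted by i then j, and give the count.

α = atan 0.6 = 30.96°;  2α = 61.93°
n_0 = (+0.8191, +0.5736)
n_1 = (-0.3301, +0.9439)
n_2 = (-0.9833, +0.1821)
n_3 = (-0.6058, -0.7956)
n_4 = (+0.4895, -0.8720)
n_5 = (+0.9493, -0.3145)
  (0,1): δ = 105.73°  ·
  (0,2): δ = 45.49°  ✓
  (0,3): δ = 17.71°  ✓
  (0,4): δ = 84.30°  ·
  (0,5): δ = 126.67°  ·
  (1,2): δ = 119.77°  ·
  (1,3): δ = 56.56°  ✓
  (1,4): δ = 10.03°  ✓
  (1,5): δ = 52.39°  ✓
  (2,3): δ = 116.79°  ·
  (2,4): δ = 50.20°  ✓
  (2,5): δ = 7.84°  ✓
  (3,4): δ = 113.41°  ·
  (3,5): δ = 71.05°  ·
  (4,5): δ = 137.64°  ·
antipodal pairs: 7

count = 7; pairs: (0,2), (0,3), (1,3), (1,4), (1,5), (2,4), (2,5)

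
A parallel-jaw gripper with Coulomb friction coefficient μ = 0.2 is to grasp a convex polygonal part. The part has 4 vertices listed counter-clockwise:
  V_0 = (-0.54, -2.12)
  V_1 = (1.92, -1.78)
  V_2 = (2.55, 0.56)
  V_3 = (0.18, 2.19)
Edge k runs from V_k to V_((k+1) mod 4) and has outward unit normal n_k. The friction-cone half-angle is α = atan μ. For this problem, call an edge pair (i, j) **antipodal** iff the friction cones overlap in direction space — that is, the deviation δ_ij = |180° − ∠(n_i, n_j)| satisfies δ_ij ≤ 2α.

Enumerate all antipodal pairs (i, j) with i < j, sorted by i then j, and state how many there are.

α = atan 0.2 = 11.31°;  2α = 22.62°
n_0 = (+0.1369, -0.9906)
n_1 = (+0.9656, -0.2600)
n_2 = (+0.5667, +0.8239)
n_3 = (-0.9863, +0.1648)
  (0,1): δ = 112.94°  ·
  (0,2): δ = 42.39°  ·
  (0,3): δ = 72.65°  ·
  (1,2): δ = 109.45°  ·
  (1,3): δ = 5.58°  ✓
  (2,3): δ = 64.97°  ·
antipodal pairs: 1

count = 1; pairs: (1,3)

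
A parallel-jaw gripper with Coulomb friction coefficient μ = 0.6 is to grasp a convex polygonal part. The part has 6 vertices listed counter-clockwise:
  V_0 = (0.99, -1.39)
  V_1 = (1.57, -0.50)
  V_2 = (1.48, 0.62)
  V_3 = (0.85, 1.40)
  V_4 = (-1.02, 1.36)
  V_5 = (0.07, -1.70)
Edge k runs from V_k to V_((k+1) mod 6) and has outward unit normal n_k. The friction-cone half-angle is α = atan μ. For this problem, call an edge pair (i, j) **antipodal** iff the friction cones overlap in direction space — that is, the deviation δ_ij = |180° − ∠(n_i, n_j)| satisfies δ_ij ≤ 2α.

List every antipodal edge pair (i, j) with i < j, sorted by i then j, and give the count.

count = 5; pairs: (0,3), (0,4), (1,4), (2,4), (3,5)

α = atan 0.6 = 30.96°;  2α = 61.93°
n_0 = (+0.8378, -0.5460)
n_1 = (+0.9968, +0.0801)
n_2 = (+0.7779, +0.6283)
n_3 = (-0.0214, +0.9998)
n_4 = (-0.9420, -0.3356)
n_5 = (+0.3193, -0.9476)
  (0,1): δ = 142.31°  ·
  (0,2): δ = 107.98°  ·
  (0,3): δ = 55.68°  ✓
  (0,4): δ = 52.70°  ✓
  (0,5): δ = 141.71°  ·
  (1,2): δ = 145.67°  ·
  (1,3): δ = 93.37°  ·
  (1,4): δ = 15.01°  ✓
  (1,5): δ = 104.03°  ·
  (2,3): δ = 127.70°  ·
  (2,4): δ = 19.32°  ✓
  (2,5): δ = 69.69°  ·
  (3,4): δ = 71.62°  ·
  (3,5): δ = 17.40°  ✓
  (4,5): δ = 90.98°  ·
antipodal pairs: 5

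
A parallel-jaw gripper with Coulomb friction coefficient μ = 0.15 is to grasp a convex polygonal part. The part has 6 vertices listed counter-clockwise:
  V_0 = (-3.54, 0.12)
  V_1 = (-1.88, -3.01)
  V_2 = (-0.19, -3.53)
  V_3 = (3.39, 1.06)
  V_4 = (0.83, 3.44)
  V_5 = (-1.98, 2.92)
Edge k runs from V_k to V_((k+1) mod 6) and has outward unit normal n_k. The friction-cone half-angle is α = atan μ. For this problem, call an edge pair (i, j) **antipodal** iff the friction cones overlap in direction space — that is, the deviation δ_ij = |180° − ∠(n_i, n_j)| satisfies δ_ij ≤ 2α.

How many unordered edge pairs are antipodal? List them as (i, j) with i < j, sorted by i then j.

α = atan 0.15 = 8.53°;  2α = 17.06°
n_0 = (-0.8834, -0.4685)
n_1 = (-0.2941, -0.9558)
n_2 = (+0.7885, -0.6150)
n_3 = (+0.6809, +0.7324)
n_4 = (-0.1820, +0.9833)
n_5 = (-0.8736, +0.4867)
  (0,1): δ = 135.04°  ·
  (0,2): δ = 65.89°  ·
  (0,3): δ = 19.15°  ·
  (0,4): δ = 72.54°  ·
  (0,5): δ = 122.94°  ·
  (1,2): δ = 110.85°  ·
  (1,3): δ = 25.81°  ·
  (1,4): δ = 27.59°  ·
  (1,5): δ = 77.98°  ·
  (2,3): δ = 94.96°  ·
  (2,4): δ = 41.56°  ·
  (2,5): δ = 8.83°  ✓
  (3,4): δ = 126.60°  ·
  (3,5): δ = 76.21°  ·
  (4,5): δ = 129.61°  ·
antipodal pairs: 1

count = 1; pairs: (2,5)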